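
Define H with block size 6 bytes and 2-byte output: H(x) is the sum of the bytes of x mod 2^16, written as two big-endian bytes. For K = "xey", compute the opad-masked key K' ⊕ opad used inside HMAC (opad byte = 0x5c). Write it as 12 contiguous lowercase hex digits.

2439255c5c5c

Key "xey" = 78 65 79 is 3 bytes ≤ B = 6; zero-pad to 6 bytes: K' = 78 65 79 00 00 00.
XOR each byte with 0x5c: 78⊕5c=24, 65⊕5c=39, 79⊕5c=25, 00⊕5c=5c, 00⊕5c=5c, 00⊕5c=5c.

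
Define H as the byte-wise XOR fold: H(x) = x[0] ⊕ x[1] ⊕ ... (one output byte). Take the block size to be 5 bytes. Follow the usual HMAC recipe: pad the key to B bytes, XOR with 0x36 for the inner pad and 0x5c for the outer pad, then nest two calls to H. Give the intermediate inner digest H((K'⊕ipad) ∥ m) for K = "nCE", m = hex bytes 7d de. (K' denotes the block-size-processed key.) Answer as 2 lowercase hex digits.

Key "nCE" = 6e 43 45 is 3 bytes ≤ B = 5; zero-pad to 5 bytes: K' = 6e 43 45 00 00.
K' ⊕ ipad = 58 75 73 36 36.
Inner input = 58 75 73 36 36 ∥ 7d de.
Inner hash: XOR 58⊕75⊕73⊕36⊕36⊕7d⊕de = fd.

fd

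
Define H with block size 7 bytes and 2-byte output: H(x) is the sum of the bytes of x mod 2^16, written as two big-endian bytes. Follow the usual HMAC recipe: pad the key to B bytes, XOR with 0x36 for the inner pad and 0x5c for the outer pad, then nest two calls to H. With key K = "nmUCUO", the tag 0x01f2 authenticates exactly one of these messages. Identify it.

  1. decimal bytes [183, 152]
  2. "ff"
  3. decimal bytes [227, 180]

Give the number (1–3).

1

Key "nmUCUO" = 6e 6d 55 43 55 4f is 6 bytes ≤ B = 7; zero-pad to 7 bytes: K' = 6e 6d 55 43 55 4f 00.
K' ⊕ ipad = 58 5b 63 75 63 79 36; K' ⊕ opad = 32 31 09 1f 09 13 5c.
m1: inner = H(58 5b 63 75 63 79 36 b7 98) = 03 ec; tag = H(32 31 09 1f 09 13 5c 03 ec) = 01f2 ← matches
m2: inner = H(58 5b 63 75 63 79 36 66 66) = 03 69; tag = H(32 31 09 1f 09 13 5c 03 69) = 016f
m3: inner = H(58 5b 63 75 63 79 36 e3 b4) = 04 34; tag = H(32 31 09 1f 09 13 5c 04 34) = 013b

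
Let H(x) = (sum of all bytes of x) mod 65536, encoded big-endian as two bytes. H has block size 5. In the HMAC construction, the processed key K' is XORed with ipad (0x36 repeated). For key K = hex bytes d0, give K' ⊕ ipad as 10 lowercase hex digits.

e636363636

Key hex bytes d0 is 1 byte ≤ B = 5; zero-pad to 5 bytes: K' = d0 00 00 00 00.
XOR each byte with 0x36: d0⊕36=e6, 00⊕36=36, 00⊕36=36, 00⊕36=36, 00⊕36=36.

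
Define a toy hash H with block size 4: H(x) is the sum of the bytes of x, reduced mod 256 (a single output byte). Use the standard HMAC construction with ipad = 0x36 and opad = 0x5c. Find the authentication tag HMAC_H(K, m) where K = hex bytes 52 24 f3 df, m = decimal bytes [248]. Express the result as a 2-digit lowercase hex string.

d4

Key hex bytes 52 24 f3 df is exactly B = 4 bytes: K' = 52 24 f3 df.
K' ⊕ ipad = 64 12 c5 e9.  K' ⊕ opad = 0e 78 af 83.
Inner input = (K'⊕ipad) ∥ m = 64 12 c5 e9 ∥ f8.
Inner hash: sum = 100+18+197+233+248 = 796; mod 256 = 28 → 1c.
Outer input = (K'⊕opad) ∥ inner = 0e 78 af 83 ∥ 1c.
Outer hash (tag): sum = 14+120+175+131+28 = 468; mod 256 = 212 → d4.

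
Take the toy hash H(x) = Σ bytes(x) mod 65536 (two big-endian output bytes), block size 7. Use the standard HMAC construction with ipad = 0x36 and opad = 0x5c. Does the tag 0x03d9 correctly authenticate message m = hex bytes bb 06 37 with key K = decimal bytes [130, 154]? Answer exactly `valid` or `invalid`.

Key decimal bytes [130, 154] = 82 9a is 2 bytes ≤ B = 7; zero-pad to 7 bytes: K' = 82 9a 00 00 00 00 00.
K' ⊕ ipad = b4 ac 36 36 36 36 36; K' ⊕ opad = de c6 5c 5c 5c 5c 5c.
Inner hash: sum = 180+172+54+54+54+54+54+187+6+55 = 870 → 03 66.
Outer hash (recomputed tag): sum = 222+198+92+92+92+92+92+3+102 = 985 → 03 d9.
Recomputed tag = 03d9; claimed = 03d9 → match.

valid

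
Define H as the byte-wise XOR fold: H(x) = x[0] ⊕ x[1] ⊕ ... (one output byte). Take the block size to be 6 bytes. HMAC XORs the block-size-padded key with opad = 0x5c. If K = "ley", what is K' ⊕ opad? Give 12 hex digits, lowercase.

Key "ley" = 6c 65 79 is 3 bytes ≤ B = 6; zero-pad to 6 bytes: K' = 6c 65 79 00 00 00.
XOR each byte with 0x5c: 6c⊕5c=30, 65⊕5c=39, 79⊕5c=25, 00⊕5c=5c, 00⊕5c=5c, 00⊕5c=5c.

3039255c5c5c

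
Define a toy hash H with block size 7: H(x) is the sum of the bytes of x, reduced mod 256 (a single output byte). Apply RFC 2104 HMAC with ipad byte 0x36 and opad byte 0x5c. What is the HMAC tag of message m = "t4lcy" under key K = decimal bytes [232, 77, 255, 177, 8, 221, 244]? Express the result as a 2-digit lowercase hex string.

56

Key decimal bytes [232, 77, 255, 177, 8, 221, 244] = e8 4d ff b1 08 dd f4 is exactly B = 7 bytes: K' = e8 4d ff b1 08 dd f4.
K' ⊕ ipad = de 7b c9 87 3e eb c2.  K' ⊕ opad = b4 11 a3 ed 54 81 a8.
Inner input = (K'⊕ipad) ∥ m = de 7b c9 87 3e eb c2 ∥ 74 34 6c 63 79.
Inner hash: sum = 222+123+201+135+62+235+194+116+52+108+99+121 = 1668; mod 256 = 132 → 84.
Outer input = (K'⊕opad) ∥ inner = b4 11 a3 ed 54 81 a8 ∥ 84.
Outer hash (tag): sum = 180+17+163+237+84+129+168+132 = 1110; mod 256 = 86 → 56.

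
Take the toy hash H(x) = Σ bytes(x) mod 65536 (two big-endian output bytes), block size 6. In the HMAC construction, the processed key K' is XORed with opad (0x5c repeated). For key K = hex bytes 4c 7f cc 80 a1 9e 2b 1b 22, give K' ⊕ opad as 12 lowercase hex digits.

5fe25c5c5c5c

Key hex bytes 4c 7f cc 80 a1 9e 2b 1b 22 is 9 bytes > B = 6, so hash it first: H(key) = 03 be, then zero-pad to 6 bytes: K' = 03 be 00 00 00 00.
XOR each byte with 0x5c: 03⊕5c=5f, be⊕5c=e2, 00⊕5c=5c, 00⊕5c=5c, 00⊕5c=5c, 00⊕5c=5c.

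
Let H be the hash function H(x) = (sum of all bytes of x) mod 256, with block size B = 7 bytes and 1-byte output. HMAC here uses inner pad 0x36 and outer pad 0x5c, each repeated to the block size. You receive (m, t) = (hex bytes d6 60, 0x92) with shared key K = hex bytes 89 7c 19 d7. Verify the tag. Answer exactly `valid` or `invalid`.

Key hex bytes 89 7c 19 d7 is 4 bytes ≤ B = 7; zero-pad to 7 bytes: K' = 89 7c 19 d7 00 00 00.
K' ⊕ ipad = bf 4a 2f e1 36 36 36; K' ⊕ opad = d5 20 45 8b 5c 5c 5c.
Inner hash: sum = 191+74+47+225+54+54+54+214+96 = 1009; mod 256 = 241 → f1.
Outer hash (recomputed tag): sum = 213+32+69+139+92+92+92+241 = 970; mod 256 = 202 → ca.
Recomputed tag = ca; claimed = 92 → mismatch.

invalid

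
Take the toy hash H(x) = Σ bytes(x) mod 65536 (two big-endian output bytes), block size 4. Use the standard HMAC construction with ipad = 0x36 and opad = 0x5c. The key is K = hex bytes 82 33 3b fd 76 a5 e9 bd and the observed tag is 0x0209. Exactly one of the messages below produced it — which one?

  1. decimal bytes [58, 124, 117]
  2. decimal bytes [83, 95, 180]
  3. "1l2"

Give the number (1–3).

3

Key hex bytes 82 33 3b fd 76 a5 e9 bd is 8 bytes > B = 4, so hash it first: H(key) = 04 ae, then zero-pad to 4 bytes: K' = 04 ae 00 00.
K' ⊕ ipad = 32 98 36 36; K' ⊕ opad = 58 f2 5c 5c.
m1: inner = H(32 98 36 36 3a 7c 75) = 02 61; tag = H(58 f2 5c 5c 02 61) = 0265
m2: inner = H(32 98 36 36 53 5f b4) = 02 9c; tag = H(58 f2 5c 5c 02 9c) = 02a0
m3: inner = H(32 98 36 36 31 6c 32) = 02 05; tag = H(58 f2 5c 5c 02 05) = 0209 ← matches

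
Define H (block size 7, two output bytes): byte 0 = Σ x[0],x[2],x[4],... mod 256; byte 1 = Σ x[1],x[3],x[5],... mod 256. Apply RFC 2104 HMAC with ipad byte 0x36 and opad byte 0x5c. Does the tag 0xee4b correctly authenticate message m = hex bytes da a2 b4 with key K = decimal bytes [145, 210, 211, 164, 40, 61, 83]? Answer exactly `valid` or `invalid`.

Key decimal bytes [145, 210, 211, 164, 40, 61, 83] = 91 d2 d3 a4 28 3d 53 is exactly B = 7 bytes: K' = 91 d2 d3 a4 28 3d 53.
K' ⊕ ipad = a7 e4 e5 92 1e 0b 65; K' ⊕ opad = cd 8e 8f f8 74 61 0f.
Inner hash: even-index sum = 689 mod 256 = 177; odd-index sum = 783 mod 256 = 15 → b1 0f.
Outer hash (recomputed tag): even-index sum = 494 mod 256 = 238; odd-index sum = 664 mod 256 = 152 → ee 98.
Recomputed tag = ee98; claimed = ee4b → mismatch.

invalid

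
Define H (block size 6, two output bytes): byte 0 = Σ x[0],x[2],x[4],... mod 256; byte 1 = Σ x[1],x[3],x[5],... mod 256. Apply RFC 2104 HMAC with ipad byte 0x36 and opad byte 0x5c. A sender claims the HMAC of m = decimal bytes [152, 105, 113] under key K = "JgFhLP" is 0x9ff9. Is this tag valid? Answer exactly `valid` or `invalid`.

invalid

Key "JgFhLP" = 4a 67 46 68 4c 50 is exactly B = 6 bytes: K' = 4a 67 46 68 4c 50.
K' ⊕ ipad = 7c 51 70 5e 7a 66; K' ⊕ opad = 16 3b 1a 34 10 0c.
Inner hash: even-index sum = 623 mod 256 = 111; odd-index sum = 382 mod 256 = 126 → 6f 7e.
Outer hash (recomputed tag): even-index sum = 175 mod 256 = 175; odd-index sum = 249 mod 256 = 249 → af f9.
Recomputed tag = aff9; claimed = 9ff9 → mismatch.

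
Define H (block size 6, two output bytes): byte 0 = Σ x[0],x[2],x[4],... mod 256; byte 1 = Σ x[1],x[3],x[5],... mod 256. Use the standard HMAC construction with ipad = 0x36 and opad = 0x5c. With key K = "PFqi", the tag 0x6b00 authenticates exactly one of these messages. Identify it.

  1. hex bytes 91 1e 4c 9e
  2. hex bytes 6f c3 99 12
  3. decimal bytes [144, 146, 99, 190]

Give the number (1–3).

Key "PFqi" = 50 46 71 69 is 4 bytes ≤ B = 6; zero-pad to 6 bytes: K' = 50 46 71 69 00 00.
K' ⊕ ipad = 66 70 47 5f 36 36; K' ⊕ opad = 0c 1a 2d 35 5c 5c.
m1: inner = H(66 70 47 5f 36 36 91 1e 4c 9e) = c0 c1; tag = H(0c 1a 2d 35 5c 5c c0 c1) = 556c
m2: inner = H(66 70 47 5f 36 36 6f c3 99 12) = eb da; tag = H(0c 1a 2d 35 5c 5c eb da) = 8085
m3: inner = H(66 70 47 5f 36 36 90 92 63 be) = d6 55; tag = H(0c 1a 2d 35 5c 5c d6 55) = 6b00 ← matches

3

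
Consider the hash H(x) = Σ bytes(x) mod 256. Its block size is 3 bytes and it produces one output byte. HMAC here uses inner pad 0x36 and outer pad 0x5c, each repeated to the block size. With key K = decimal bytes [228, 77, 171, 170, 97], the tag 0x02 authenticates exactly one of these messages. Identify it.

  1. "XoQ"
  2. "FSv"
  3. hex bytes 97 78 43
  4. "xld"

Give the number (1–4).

Key decimal bytes [228, 77, 171, 170, 97] = e4 4d ab aa 61 is 5 bytes > B = 3, so hash it first: H(key) = e7, then zero-pad to 3 bytes: K' = e7 00 00.
K' ⊕ ipad = d1 36 36; K' ⊕ opad = bb 5c 5c.
m1: inner = H(d1 36 36 58 6f 51) = 55; tag = H(bb 5c 5c 55) = c8
m2: inner = H(d1 36 36 46 53 76) = 4c; tag = H(bb 5c 5c 4c) = bf
m3: inner = H(d1 36 36 97 78 43) = 8f; tag = H(bb 5c 5c 8f) = 02 ← matches
m4: inner = H(d1 36 36 78 6c 64) = 85; tag = H(bb 5c 5c 85) = f8

3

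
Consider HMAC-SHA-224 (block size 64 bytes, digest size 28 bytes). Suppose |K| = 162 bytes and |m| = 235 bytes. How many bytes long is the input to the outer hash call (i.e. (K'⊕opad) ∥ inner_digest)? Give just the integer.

92

Key is 162 > 64 bytes, so it is hashed to 28 bytes then zero-padded to 64: |K'| = 64.
Outer input = (K'⊕opad) ∥ H(inner) → 64 + 28 = 92 bytes.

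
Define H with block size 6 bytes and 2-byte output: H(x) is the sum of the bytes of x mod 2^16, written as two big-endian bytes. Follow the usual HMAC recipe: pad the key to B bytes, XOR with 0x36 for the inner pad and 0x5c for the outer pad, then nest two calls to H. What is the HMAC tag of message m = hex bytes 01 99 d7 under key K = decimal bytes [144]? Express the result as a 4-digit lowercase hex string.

02c0

Key decimal bytes [144] = 90 is 1 byte ≤ B = 6; zero-pad to 6 bytes: K' = 90 00 00 00 00 00.
K' ⊕ ipad = a6 36 36 36 36 36.  K' ⊕ opad = cc 5c 5c 5c 5c 5c.
Inner input = (K'⊕ipad) ∥ m = a6 36 36 36 36 36 ∥ 01 99 d7.
Inner hash: sum = 166+54+54+54+54+54+1+153+215 = 805 → 03 25.
Outer input = (K'⊕opad) ∥ inner = cc 5c 5c 5c 5c 5c ∥ 03 25.
Outer hash (tag): sum = 204+92+92+92+92+92+3+37 = 704 → 02 c0.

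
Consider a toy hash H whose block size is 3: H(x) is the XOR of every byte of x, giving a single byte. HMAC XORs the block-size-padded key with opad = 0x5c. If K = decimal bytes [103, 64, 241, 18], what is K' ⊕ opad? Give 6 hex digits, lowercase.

985c5c

Key decimal bytes [103, 64, 241, 18] = 67 40 f1 12 is 4 bytes > B = 3, so hash it first: H(key) = c4, then zero-pad to 3 bytes: K' = c4 00 00.
XOR each byte with 0x5c: c4⊕5c=98, 00⊕5c=5c, 00⊕5c=5c.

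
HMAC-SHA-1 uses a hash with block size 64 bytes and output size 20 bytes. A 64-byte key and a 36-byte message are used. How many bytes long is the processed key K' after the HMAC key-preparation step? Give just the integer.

Key is 64 ≤ 64 bytes, zero-padded: |K'| = 64.

64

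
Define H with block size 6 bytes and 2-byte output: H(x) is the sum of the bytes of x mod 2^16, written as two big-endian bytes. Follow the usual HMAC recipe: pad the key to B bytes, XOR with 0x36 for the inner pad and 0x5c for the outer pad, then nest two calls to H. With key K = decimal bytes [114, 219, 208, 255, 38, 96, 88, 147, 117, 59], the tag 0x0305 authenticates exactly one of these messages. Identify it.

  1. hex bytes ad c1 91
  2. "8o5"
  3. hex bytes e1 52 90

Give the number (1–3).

3

Key decimal bytes [114, 219, 208, 255, 38, 96, 88, 147, 117, 59] = 72 db d0 ff 26 60 58 93 75 3b is 10 bytes > B = 6, so hash it first: H(key) = 05 3d, then zero-pad to 6 bytes: K' = 05 3d 00 00 00 00.
K' ⊕ ipad = 33 0b 36 36 36 36; K' ⊕ opad = 59 61 5c 5c 5c 5c.
m1: inner = H(33 0b 36 36 36 36 ad c1 91) = 03 15; tag = H(59 61 5c 5c 5c 5c 03 15) = 0242
m2: inner = H(33 0b 36 36 36 36 38 6f 35) = 01 f2; tag = H(59 61 5c 5c 5c 5c 01 f2) = 031d
m3: inner = H(33 0b 36 36 36 36 e1 52 90) = 02 d9; tag = H(59 61 5c 5c 5c 5c 02 d9) = 0305 ← matches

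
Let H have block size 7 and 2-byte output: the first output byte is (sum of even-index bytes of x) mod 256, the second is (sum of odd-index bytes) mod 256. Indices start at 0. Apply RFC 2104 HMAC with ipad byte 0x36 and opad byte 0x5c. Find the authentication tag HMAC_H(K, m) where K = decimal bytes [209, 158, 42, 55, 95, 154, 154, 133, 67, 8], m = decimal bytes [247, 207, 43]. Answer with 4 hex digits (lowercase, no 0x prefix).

d7ca

Key decimal bytes [209, 158, 42, 55, 95, 154, 154, 133, 67, 8] = d1 9e 2a 37 5f 9a 9a 85 43 08 is 10 bytes > B = 7, so hash it first: H(key) = 37 fc, then zero-pad to 7 bytes: K' = 37 fc 00 00 00 00 00.
K' ⊕ ipad = 01 ca 36 36 36 36 36.  K' ⊕ opad = 6b a0 5c 5c 5c 5c 5c.
Inner input = (K'⊕ipad) ∥ m = 01 ca 36 36 36 36 36 ∥ f7 cf 2b.
Inner hash: even-index sum = 370 mod 256 = 114; odd-index sum = 600 mod 256 = 88 → 72 58.
Outer input = (K'⊕opad) ∥ inner = 6b a0 5c 5c 5c 5c 5c ∥ 72 58.
Outer hash (tag): even-index sum = 471 mod 256 = 215; odd-index sum = 458 mod 256 = 202 → d7 ca.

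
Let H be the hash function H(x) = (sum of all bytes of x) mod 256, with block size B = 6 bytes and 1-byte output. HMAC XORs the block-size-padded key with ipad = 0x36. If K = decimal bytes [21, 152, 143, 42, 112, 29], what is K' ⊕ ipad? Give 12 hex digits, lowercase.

23aeb91c462b

Key decimal bytes [21, 152, 143, 42, 112, 29] = 15 98 8f 2a 70 1d is exactly B = 6 bytes: K' = 15 98 8f 2a 70 1d.
XOR each byte with 0x36: 15⊕36=23, 98⊕36=ae, 8f⊕36=b9, 2a⊕36=1c, 70⊕36=46, 1d⊕36=2b.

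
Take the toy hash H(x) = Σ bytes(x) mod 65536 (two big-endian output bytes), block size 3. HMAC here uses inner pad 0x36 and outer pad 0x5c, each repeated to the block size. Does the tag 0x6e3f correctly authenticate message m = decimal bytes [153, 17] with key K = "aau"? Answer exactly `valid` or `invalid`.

invalid

Key "aau" = 61 61 75 is exactly B = 3 bytes: K' = 61 61 75.
K' ⊕ ipad = 57 57 43; K' ⊕ opad = 3d 3d 29.
Inner hash: sum = 87+87+67+153+17 = 411 → 01 9b.
Outer hash (recomputed tag): sum = 61+61+41+1+155 = 319 → 01 3f.
Recomputed tag = 013f; claimed = 6e3f → mismatch.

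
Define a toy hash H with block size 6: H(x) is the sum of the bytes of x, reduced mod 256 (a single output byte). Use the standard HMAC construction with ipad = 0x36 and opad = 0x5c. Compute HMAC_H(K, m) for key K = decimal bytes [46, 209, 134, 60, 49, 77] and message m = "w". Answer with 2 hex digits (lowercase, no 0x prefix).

Key decimal bytes [46, 209, 134, 60, 49, 77] = 2e d1 86 3c 31 4d is exactly B = 6 bytes: K' = 2e d1 86 3c 31 4d.
K' ⊕ ipad = 18 e7 b0 0a 07 7b.  K' ⊕ opad = 72 8d da 60 6d 11.
Inner input = (K'⊕ipad) ∥ m = 18 e7 b0 0a 07 7b ∥ 77.
Inner hash: sum = 24+231+176+10+7+123+119 = 690; mod 256 = 178 → b2.
Outer input = (K'⊕opad) ∥ inner = 72 8d da 60 6d 11 ∥ b2.
Outer hash (tag): sum = 114+141+218+96+109+17+178 = 873; mod 256 = 105 → 69.

69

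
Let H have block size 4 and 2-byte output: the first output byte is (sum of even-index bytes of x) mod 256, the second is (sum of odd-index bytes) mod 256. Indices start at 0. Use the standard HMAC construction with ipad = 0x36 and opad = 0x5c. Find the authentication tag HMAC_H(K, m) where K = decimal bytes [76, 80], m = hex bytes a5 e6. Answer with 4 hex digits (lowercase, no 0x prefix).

c1ea

Key decimal bytes [76, 80] = 4c 50 is 2 bytes ≤ B = 4; zero-pad to 4 bytes: K' = 4c 50 00 00.
K' ⊕ ipad = 7a 66 36 36.  K' ⊕ opad = 10 0c 5c 5c.
Inner input = (K'⊕ipad) ∥ m = 7a 66 36 36 ∥ a5 e6.
Inner hash: even-index sum = 341 mod 256 = 85; odd-index sum = 386 mod 256 = 130 → 55 82.
Outer input = (K'⊕opad) ∥ inner = 10 0c 5c 5c ∥ 55 82.
Outer hash (tag): even-index sum = 193 mod 256 = 193; odd-index sum = 234 mod 256 = 234 → c1 ea.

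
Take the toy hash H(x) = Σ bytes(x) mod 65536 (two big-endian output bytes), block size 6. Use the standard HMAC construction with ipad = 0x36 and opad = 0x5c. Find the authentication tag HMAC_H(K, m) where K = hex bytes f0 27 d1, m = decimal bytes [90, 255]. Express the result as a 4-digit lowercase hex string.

Key hex bytes f0 27 d1 is 3 bytes ≤ B = 6; zero-pad to 6 bytes: K' = f0 27 d1 00 00 00.
K' ⊕ ipad = c6 11 e7 36 36 36.  K' ⊕ opad = ac 7b 8d 5c 5c 5c.
Inner input = (K'⊕ipad) ∥ m = c6 11 e7 36 36 36 ∥ 5a ff.
Inner hash: sum = 198+17+231+54+54+54+90+255 = 953 → 03 b9.
Outer input = (K'⊕opad) ∥ inner = ac 7b 8d 5c 5c 5c ∥ 03 b9.
Outer hash (tag): sum = 172+123+141+92+92+92+3+185 = 900 → 03 84.

0384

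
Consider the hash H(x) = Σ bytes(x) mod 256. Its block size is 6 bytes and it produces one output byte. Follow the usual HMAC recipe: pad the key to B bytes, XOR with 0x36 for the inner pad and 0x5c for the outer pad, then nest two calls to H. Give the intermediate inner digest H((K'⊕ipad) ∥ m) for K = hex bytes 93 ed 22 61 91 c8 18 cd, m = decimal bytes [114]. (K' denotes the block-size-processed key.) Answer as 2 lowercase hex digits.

f7

Key hex bytes 93 ed 22 61 91 c8 18 cd is 8 bytes > B = 6, so hash it first: H(key) = 41, then zero-pad to 6 bytes: K' = 41 00 00 00 00 00.
K' ⊕ ipad = 77 36 36 36 36 36.
Inner input = 77 36 36 36 36 36 ∥ 72.
Inner hash: sum = 119+54+54+54+54+54+114 = 503; mod 256 = 247 → f7.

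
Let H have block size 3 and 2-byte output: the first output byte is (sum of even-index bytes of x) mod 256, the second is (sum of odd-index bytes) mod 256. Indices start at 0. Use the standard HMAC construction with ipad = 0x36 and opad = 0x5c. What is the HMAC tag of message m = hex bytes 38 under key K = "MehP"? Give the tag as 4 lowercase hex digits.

00a2

Key "MehP" = 4d 65 68 50 is 4 bytes > B = 3, so hash it first: H(key) = b5 b5, then zero-pad to 3 bytes: K' = b5 b5 00.
K' ⊕ ipad = 83 83 36.  K' ⊕ opad = e9 e9 5c.
Inner input = (K'⊕ipad) ∥ m = 83 83 36 ∥ 38.
Inner hash: even-index sum = 185 mod 256 = 185; odd-index sum = 187 mod 256 = 187 → b9 bb.
Outer input = (K'⊕opad) ∥ inner = e9 e9 5c ∥ b9 bb.
Outer hash (tag): even-index sum = 512 mod 256 = 0; odd-index sum = 418 mod 256 = 162 → 00 a2.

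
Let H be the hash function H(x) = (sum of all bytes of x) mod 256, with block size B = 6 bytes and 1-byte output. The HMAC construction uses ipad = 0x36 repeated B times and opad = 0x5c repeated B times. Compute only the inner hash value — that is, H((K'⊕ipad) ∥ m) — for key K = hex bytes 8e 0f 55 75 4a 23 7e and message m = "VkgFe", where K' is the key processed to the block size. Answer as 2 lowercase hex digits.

Key hex bytes 8e 0f 55 75 4a 23 7e is 7 bytes > B = 6, so hash it first: H(key) = 52, then zero-pad to 6 bytes: K' = 52 00 00 00 00 00.
K' ⊕ ipad = 64 36 36 36 36 36.
Inner input = 64 36 36 36 36 36 ∥ 56 6b 67 46 65.
Inner hash: sum = 100+54+54+54+54+54+86+107+103+70+101 = 837; mod 256 = 69 → 45.

45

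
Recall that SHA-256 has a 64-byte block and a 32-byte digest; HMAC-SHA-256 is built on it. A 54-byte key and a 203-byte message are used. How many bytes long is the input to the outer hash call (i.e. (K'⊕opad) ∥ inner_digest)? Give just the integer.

Key is 54 ≤ 64 bytes, zero-padded: |K'| = 64.
Outer input = (K'⊕opad) ∥ H(inner) → 64 + 32 = 96 bytes.

96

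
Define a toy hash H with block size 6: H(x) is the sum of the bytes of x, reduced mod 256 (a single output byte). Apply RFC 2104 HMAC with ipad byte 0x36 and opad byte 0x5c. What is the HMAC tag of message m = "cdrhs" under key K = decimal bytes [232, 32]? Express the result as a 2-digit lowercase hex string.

Key decimal bytes [232, 32] = e8 20 is 2 bytes ≤ B = 6; zero-pad to 6 bytes: K' = e8 20 00 00 00 00.
K' ⊕ ipad = de 16 36 36 36 36.  K' ⊕ opad = b4 7c 5c 5c 5c 5c.
Inner input = (K'⊕ipad) ∥ m = de 16 36 36 36 36 ∥ 63 64 72 68 73.
Inner hash: sum = 222+22+54+54+54+54+99+100+114+104+115 = 992; mod 256 = 224 → e0.
Outer input = (K'⊕opad) ∥ inner = b4 7c 5c 5c 5c 5c ∥ e0.
Outer hash (tag): sum = 180+124+92+92+92+92+224 = 896; mod 256 = 128 → 80.

80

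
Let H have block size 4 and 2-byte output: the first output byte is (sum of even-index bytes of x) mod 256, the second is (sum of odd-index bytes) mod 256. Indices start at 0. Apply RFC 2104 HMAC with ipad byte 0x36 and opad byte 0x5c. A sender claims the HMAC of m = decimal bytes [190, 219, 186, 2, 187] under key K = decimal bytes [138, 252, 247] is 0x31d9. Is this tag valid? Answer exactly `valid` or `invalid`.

valid

Key decimal bytes [138, 252, 247] = 8a fc f7 is 3 bytes ≤ B = 4; zero-pad to 4 bytes: K' = 8a fc f7 00.
K' ⊕ ipad = bc ca c1 36; K' ⊕ opad = d6 a0 ab 5c.
Inner hash: even-index sum = 944 mod 256 = 176; odd-index sum = 477 mod 256 = 221 → b0 dd.
Outer hash (recomputed tag): even-index sum = 561 mod 256 = 49; odd-index sum = 473 mod 256 = 217 → 31 d9.
Recomputed tag = 31d9; claimed = 31d9 → match.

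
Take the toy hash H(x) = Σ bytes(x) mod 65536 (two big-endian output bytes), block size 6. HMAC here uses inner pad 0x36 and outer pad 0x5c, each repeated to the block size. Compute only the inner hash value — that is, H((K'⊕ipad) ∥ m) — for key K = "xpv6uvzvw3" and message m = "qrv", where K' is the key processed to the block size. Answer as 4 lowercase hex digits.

Key "xpv6uvzvw3" = 78 70 76 36 75 76 7a 76 77 33 is 10 bytes > B = 6, so hash it first: H(key) = 04 19, then zero-pad to 6 bytes: K' = 04 19 00 00 00 00.
K' ⊕ ipad = 32 2f 36 36 36 36.
Inner input = 32 2f 36 36 36 36 ∥ 71 72 76.
Inner hash: sum = 50+47+54+54+54+54+113+114+118 = 658 → 02 92.

0292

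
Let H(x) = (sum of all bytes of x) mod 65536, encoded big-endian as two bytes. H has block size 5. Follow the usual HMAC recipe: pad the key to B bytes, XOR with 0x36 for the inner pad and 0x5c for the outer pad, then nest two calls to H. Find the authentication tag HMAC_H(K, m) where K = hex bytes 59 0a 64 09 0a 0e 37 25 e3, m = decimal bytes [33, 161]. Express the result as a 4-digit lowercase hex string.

Key hex bytes 59 0a 64 09 0a 0e 37 25 e3 is 9 bytes > B = 5, so hash it first: H(key) = 02 27, then zero-pad to 5 bytes: K' = 02 27 00 00 00.
K' ⊕ ipad = 34 11 36 36 36.  K' ⊕ opad = 5e 7b 5c 5c 5c.
Inner input = (K'⊕ipad) ∥ m = 34 11 36 36 36 ∥ 21 a1.
Inner hash: sum = 52+17+54+54+54+33+161 = 425 → 01 a9.
Outer input = (K'⊕opad) ∥ inner = 5e 7b 5c 5c 5c ∥ 01 a9.
Outer hash (tag): sum = 94+123+92+92+92+1+169 = 663 → 02 97.

0297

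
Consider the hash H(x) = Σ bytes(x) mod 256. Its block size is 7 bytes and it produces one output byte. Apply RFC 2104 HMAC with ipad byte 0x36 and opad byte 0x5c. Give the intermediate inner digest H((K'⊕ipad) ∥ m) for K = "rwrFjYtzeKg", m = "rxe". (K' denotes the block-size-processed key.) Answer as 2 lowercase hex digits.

f2

Key "rwrFjYtzeKg" = 72 77 72 46 6a 59 74 7a 65 4b 67 is 11 bytes > B = 7, so hash it first: H(key) = 69, then zero-pad to 7 bytes: K' = 69 00 00 00 00 00 00.
K' ⊕ ipad = 5f 36 36 36 36 36 36.
Inner input = 5f 36 36 36 36 36 36 ∥ 72 78 65.
Inner hash: sum = 95+54+54+54+54+54+54+114+120+101 = 754; mod 256 = 242 → f2.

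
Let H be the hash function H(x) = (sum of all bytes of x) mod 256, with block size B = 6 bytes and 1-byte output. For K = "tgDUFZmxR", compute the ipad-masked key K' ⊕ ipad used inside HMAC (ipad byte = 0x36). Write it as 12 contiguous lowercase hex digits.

Key "tgDUFZmxR" = 74 67 44 55 46 5a 6d 78 52 is 9 bytes > B = 6, so hash it first: H(key) = 4b, then zero-pad to 6 bytes: K' = 4b 00 00 00 00 00.
XOR each byte with 0x36: 4b⊕36=7d, 00⊕36=36, 00⊕36=36, 00⊕36=36, 00⊕36=36, 00⊕36=36.

7d3636363636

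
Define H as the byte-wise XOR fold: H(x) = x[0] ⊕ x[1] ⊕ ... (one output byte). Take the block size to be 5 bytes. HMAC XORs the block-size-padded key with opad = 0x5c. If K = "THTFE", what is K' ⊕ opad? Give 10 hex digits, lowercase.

0814081a19

Key "THTFE" = 54 48 54 46 45 is exactly B = 5 bytes: K' = 54 48 54 46 45.
XOR each byte with 0x5c: 54⊕5c=08, 48⊕5c=14, 54⊕5c=08, 46⊕5c=1a, 45⊕5c=19.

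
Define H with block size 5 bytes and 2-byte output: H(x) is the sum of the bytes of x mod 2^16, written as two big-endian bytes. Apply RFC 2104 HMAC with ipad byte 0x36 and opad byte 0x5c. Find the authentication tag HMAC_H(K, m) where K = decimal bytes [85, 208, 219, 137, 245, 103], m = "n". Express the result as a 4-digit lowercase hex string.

0246

Key decimal bytes [85, 208, 219, 137, 245, 103] = 55 d0 db 89 f5 67 is 6 bytes > B = 5, so hash it first: H(key) = 03 e5, then zero-pad to 5 bytes: K' = 03 e5 00 00 00.
K' ⊕ ipad = 35 d3 36 36 36.  K' ⊕ opad = 5f b9 5c 5c 5c.
Inner input = (K'⊕ipad) ∥ m = 35 d3 36 36 36 ∥ 6e.
Inner hash: sum = 53+211+54+54+54+110 = 536 → 02 18.
Outer input = (K'⊕opad) ∥ inner = 5f b9 5c 5c 5c ∥ 02 18.
Outer hash (tag): sum = 95+185+92+92+92+2+24 = 582 → 02 46.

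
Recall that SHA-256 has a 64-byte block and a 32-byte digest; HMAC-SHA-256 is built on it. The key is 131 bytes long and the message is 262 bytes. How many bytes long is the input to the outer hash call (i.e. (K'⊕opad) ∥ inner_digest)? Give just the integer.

Key is 131 > 64 bytes, so it is hashed to 32 bytes then zero-padded to 64: |K'| = 64.
Outer input = (K'⊕opad) ∥ H(inner) → 64 + 32 = 96 bytes.

96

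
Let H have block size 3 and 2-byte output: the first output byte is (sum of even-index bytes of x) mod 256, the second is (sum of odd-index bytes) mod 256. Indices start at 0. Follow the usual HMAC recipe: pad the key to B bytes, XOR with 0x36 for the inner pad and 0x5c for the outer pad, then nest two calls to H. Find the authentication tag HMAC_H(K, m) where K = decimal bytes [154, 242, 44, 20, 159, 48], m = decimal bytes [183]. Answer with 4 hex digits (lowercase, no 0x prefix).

Key decimal bytes [154, 242, 44, 20, 159, 48] = 9a f2 2c 14 9f 30 is 6 bytes > B = 3, so hash it first: H(key) = 65 36, then zero-pad to 3 bytes: K' = 65 36 00.
K' ⊕ ipad = 53 00 36.  K' ⊕ opad = 39 6a 5c.
Inner input = (K'⊕ipad) ∥ m = 53 00 36 ∥ b7.
Inner hash: even-index sum = 137 mod 256 = 137; odd-index sum = 183 mod 256 = 183 → 89 b7.
Outer input = (K'⊕opad) ∥ inner = 39 6a 5c ∥ 89 b7.
Outer hash (tag): even-index sum = 332 mod 256 = 76; odd-index sum = 243 mod 256 = 243 → 4c f3.

4cf3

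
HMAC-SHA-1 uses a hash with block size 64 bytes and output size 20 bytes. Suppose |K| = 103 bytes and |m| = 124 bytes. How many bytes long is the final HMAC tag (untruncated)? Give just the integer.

20

The tag is one SHA-1 digest: 20 bytes.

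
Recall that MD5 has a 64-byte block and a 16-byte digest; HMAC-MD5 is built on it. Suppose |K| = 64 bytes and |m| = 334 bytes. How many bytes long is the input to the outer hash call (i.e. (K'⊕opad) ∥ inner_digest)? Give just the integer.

Key is 64 ≤ 64 bytes, zero-padded: |K'| = 64.
Outer input = (K'⊕opad) ∥ H(inner) → 64 + 16 = 80 bytes.

80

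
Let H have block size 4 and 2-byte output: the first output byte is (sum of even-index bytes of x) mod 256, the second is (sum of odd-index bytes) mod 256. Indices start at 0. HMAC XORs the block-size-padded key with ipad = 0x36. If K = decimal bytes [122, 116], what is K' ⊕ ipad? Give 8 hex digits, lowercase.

Key decimal bytes [122, 116] = 7a 74 is 2 bytes ≤ B = 4; zero-pad to 4 bytes: K' = 7a 74 00 00.
XOR each byte with 0x36: 7a⊕36=4c, 74⊕36=42, 00⊕36=36, 00⊕36=36.

4c423636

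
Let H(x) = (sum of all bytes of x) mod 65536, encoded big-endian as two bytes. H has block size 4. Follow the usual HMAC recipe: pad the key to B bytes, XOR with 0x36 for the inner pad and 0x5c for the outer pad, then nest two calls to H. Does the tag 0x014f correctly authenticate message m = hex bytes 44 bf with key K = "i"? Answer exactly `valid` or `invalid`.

Key "i" = 69 is 1 byte ≤ B = 4; zero-pad to 4 bytes: K' = 69 00 00 00.
K' ⊕ ipad = 5f 36 36 36; K' ⊕ opad = 35 5c 5c 5c.
Inner hash: sum = 95+54+54+54+68+191 = 516 → 02 04.
Outer hash (recomputed tag): sum = 53+92+92+92+2+4 = 335 → 01 4f.
Recomputed tag = 014f; claimed = 014f → match.

valid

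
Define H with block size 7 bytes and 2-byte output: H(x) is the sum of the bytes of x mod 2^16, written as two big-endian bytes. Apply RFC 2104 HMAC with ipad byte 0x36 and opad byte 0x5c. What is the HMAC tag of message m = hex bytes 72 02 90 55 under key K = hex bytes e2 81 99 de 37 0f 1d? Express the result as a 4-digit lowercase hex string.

04c5

Key hex bytes e2 81 99 de 37 0f 1d is exactly B = 7 bytes: K' = e2 81 99 de 37 0f 1d.
K' ⊕ ipad = d4 b7 af e8 01 39 2b.  K' ⊕ opad = be dd c5 82 6b 53 41.
Inner input = (K'⊕ipad) ∥ m = d4 b7 af e8 01 39 2b ∥ 72 02 90 55.
Inner hash: sum = 212+183+175+232+1+57+43+114+2+144+85 = 1248 → 04 e0.
Outer input = (K'⊕opad) ∥ inner = be dd c5 82 6b 53 41 ∥ 04 e0.
Outer hash (tag): sum = 190+221+197+130+107+83+65+4+224 = 1221 → 04 c5.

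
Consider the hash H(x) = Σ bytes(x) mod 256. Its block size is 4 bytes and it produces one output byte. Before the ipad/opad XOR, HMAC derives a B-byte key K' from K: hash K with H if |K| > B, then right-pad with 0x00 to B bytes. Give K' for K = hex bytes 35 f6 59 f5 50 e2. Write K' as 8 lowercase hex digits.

|K| = 6 > B = 4, so first hash the key.
H(K): sum = 53+246+89+245+80+226 = 939; mod 256 = 171 → ab.
Zero-pad H(K) = ab to 4 bytes: K' = ab 00 00 00.

ab000000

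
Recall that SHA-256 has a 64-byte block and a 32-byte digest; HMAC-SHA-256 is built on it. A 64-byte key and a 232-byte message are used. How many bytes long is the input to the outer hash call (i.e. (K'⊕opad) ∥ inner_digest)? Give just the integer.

96

Key is 64 ≤ 64 bytes, zero-padded: |K'| = 64.
Outer input = (K'⊕opad) ∥ H(inner) → 64 + 32 = 96 bytes.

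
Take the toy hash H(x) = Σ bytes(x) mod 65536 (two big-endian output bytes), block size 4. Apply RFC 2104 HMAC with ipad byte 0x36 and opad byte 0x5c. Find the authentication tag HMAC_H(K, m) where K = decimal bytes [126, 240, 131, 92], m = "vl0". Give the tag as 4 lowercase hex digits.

01ef

Key decimal bytes [126, 240, 131, 92] = 7e f0 83 5c is exactly B = 4 bytes: K' = 7e f0 83 5c.
K' ⊕ ipad = 48 c6 b5 6a.  K' ⊕ opad = 22 ac df 00.
Inner input = (K'⊕ipad) ∥ m = 48 c6 b5 6a ∥ 76 6c 30.
Inner hash: sum = 72+198+181+106+118+108+48 = 831 → 03 3f.
Outer input = (K'⊕opad) ∥ inner = 22 ac df 00 ∥ 03 3f.
Outer hash (tag): sum = 34+172+223+0+3+63 = 495 → 01 ef.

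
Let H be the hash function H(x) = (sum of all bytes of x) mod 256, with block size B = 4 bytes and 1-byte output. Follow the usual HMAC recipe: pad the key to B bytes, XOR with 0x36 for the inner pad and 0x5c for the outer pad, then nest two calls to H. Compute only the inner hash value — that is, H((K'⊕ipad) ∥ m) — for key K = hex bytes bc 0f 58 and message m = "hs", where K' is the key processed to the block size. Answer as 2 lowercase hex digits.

Key hex bytes bc 0f 58 is 3 bytes ≤ B = 4; zero-pad to 4 bytes: K' = bc 0f 58 00.
K' ⊕ ipad = 8a 39 6e 36.
Inner input = 8a 39 6e 36 ∥ 68 73.
Inner hash: sum = 138+57+110+54+104+115 = 578; mod 256 = 66 → 42.

42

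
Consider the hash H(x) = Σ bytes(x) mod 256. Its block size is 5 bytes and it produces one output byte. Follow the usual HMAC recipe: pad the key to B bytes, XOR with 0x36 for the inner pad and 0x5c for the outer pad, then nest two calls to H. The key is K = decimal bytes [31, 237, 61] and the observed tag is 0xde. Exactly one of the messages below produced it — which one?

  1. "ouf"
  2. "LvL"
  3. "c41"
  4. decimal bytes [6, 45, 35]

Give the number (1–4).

4

Key decimal bytes [31, 237, 61] = 1f ed 3d is 3 bytes ≤ B = 5; zero-pad to 5 bytes: K' = 1f ed 3d 00 00.
K' ⊕ ipad = 29 db 0b 36 36; K' ⊕ opad = 43 b1 61 5c 5c.
m1: inner = H(29 db 0b 36 36 6f 75 66) = c5; tag = H(43 b1 61 5c 5c c5) = d2
m2: inner = H(29 db 0b 36 36 4c 76 4c) = 89; tag = H(43 b1 61 5c 5c 89) = 96
m3: inner = H(29 db 0b 36 36 63 34 31) = 43; tag = H(43 b1 61 5c 5c 43) = 50
m4: inner = H(29 db 0b 36 36 06 2d 23) = d1; tag = H(43 b1 61 5c 5c d1) = de ← matches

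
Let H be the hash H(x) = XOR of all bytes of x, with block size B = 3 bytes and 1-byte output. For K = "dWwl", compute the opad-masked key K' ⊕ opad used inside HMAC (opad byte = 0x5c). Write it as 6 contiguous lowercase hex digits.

745c5c

Key "dWwl" = 64 57 77 6c is 4 bytes > B = 3, so hash it first: H(key) = 28, then zero-pad to 3 bytes: K' = 28 00 00.
XOR each byte with 0x5c: 28⊕5c=74, 00⊕5c=5c, 00⊕5c=5c.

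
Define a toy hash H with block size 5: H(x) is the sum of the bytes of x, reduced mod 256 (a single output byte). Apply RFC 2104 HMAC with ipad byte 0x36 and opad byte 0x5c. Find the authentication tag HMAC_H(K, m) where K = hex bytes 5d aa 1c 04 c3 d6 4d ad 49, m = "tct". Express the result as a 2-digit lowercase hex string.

Key hex bytes 5d aa 1c 04 c3 d6 4d ad 49 is 9 bytes > B = 5, so hash it first: H(key) = 03, then zero-pad to 5 bytes: K' = 03 00 00 00 00.
K' ⊕ ipad = 35 36 36 36 36.  K' ⊕ opad = 5f 5c 5c 5c 5c.
Inner input = (K'⊕ipad) ∥ m = 35 36 36 36 36 ∥ 74 63 74.
Inner hash: sum = 53+54+54+54+54+116+99+116 = 600; mod 256 = 88 → 58.
Outer input = (K'⊕opad) ∥ inner = 5f 5c 5c 5c 5c ∥ 58.
Outer hash (tag): sum = 95+92+92+92+92+88 = 551; mod 256 = 39 → 27.

27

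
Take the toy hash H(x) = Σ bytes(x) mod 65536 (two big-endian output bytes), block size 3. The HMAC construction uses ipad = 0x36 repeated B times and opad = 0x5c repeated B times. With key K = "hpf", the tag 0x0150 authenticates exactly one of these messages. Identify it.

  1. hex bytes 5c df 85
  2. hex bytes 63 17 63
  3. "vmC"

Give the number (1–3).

Key "hpf" = 68 70 66 is exactly B = 3 bytes: K' = 68 70 66.
K' ⊕ ipad = 5e 46 50; K' ⊕ opad = 34 2c 3a.
m1: inner = H(5e 46 50 5c df 85) = 02 b4; tag = H(34 2c 3a 02 b4) = 0150 ← matches
m2: inner = H(5e 46 50 63 17 63) = 01 d1; tag = H(34 2c 3a 01 d1) = 016c
m3: inner = H(5e 46 50 76 6d 43) = 02 1a; tag = H(34 2c 3a 02 1a) = 00b6

1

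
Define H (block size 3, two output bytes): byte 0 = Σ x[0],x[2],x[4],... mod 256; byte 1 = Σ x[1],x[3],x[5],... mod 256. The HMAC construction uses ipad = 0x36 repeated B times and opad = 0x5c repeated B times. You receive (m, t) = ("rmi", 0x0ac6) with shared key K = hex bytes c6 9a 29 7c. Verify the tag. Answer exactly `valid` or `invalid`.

valid

Key hex bytes c6 9a 29 7c is 4 bytes > B = 3, so hash it first: H(key) = ef 16, then zero-pad to 3 bytes: K' = ef 16 00.
K' ⊕ ipad = d9 20 36; K' ⊕ opad = b3 4a 5c.
Inner hash: even-index sum = 380 mod 256 = 124; odd-index sum = 251 mod 256 = 251 → 7c fb.
Outer hash (recomputed tag): even-index sum = 522 mod 256 = 10; odd-index sum = 198 mod 256 = 198 → 0a c6.
Recomputed tag = 0ac6; claimed = 0ac6 → match.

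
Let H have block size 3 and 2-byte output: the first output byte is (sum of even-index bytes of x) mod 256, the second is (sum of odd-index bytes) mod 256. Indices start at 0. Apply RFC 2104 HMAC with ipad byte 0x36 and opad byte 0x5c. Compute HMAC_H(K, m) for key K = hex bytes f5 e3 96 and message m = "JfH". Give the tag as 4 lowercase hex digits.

da88

Key hex bytes f5 e3 96 is exactly B = 3 bytes: K' = f5 e3 96.
K' ⊕ ipad = c3 d5 a0.  K' ⊕ opad = a9 bf ca.
Inner input = (K'⊕ipad) ∥ m = c3 d5 a0 ∥ 4a 66 48.
Inner hash: even-index sum = 457 mod 256 = 201; odd-index sum = 359 mod 256 = 103 → c9 67.
Outer input = (K'⊕opad) ∥ inner = a9 bf ca ∥ c9 67.
Outer hash (tag): even-index sum = 474 mod 256 = 218; odd-index sum = 392 mod 256 = 136 → da 88.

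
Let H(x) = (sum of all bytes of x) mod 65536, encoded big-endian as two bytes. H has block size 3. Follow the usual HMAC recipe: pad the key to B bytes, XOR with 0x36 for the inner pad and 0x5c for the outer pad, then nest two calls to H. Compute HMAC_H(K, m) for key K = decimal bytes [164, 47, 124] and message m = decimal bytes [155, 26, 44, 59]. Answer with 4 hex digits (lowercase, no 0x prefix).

019e

Key decimal bytes [164, 47, 124] = a4 2f 7c is exactly B = 3 bytes: K' = a4 2f 7c.
K' ⊕ ipad = 92 19 4a.  K' ⊕ opad = f8 73 20.
Inner input = (K'⊕ipad) ∥ m = 92 19 4a ∥ 9b 1a 2c 3b.
Inner hash: sum = 146+25+74+155+26+44+59 = 529 → 02 11.
Outer input = (K'⊕opad) ∥ inner = f8 73 20 ∥ 02 11.
Outer hash (tag): sum = 248+115+32+2+17 = 414 → 01 9e.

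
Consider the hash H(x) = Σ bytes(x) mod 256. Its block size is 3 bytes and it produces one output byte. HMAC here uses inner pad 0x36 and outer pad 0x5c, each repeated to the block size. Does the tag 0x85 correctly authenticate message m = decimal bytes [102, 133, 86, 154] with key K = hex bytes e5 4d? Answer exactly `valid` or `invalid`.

valid

Key hex bytes e5 4d is 2 bytes ≤ B = 3; zero-pad to 3 bytes: K' = e5 4d 00.
K' ⊕ ipad = d3 7b 36; K' ⊕ opad = b9 11 5c.
Inner hash: sum = 211+123+54+102+133+86+154 = 863; mod 256 = 95 → 5f.
Outer hash (recomputed tag): sum = 185+17+92+95 = 389; mod 256 = 133 → 85.
Recomputed tag = 85; claimed = 85 → match.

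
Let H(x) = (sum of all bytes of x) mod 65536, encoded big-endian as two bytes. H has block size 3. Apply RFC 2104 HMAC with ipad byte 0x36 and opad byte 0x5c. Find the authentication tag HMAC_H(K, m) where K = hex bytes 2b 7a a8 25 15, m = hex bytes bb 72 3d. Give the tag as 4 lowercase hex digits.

021e

Key hex bytes 2b 7a a8 25 15 is 5 bytes > B = 3, so hash it first: H(key) = 01 87, then zero-pad to 3 bytes: K' = 01 87 00.
K' ⊕ ipad = 37 b1 36.  K' ⊕ opad = 5d db 5c.
Inner input = (K'⊕ipad) ∥ m = 37 b1 36 ∥ bb 72 3d.
Inner hash: sum = 55+177+54+187+114+61 = 648 → 02 88.
Outer input = (K'⊕opad) ∥ inner = 5d db 5c ∥ 02 88.
Outer hash (tag): sum = 93+219+92+2+136 = 542 → 02 1e.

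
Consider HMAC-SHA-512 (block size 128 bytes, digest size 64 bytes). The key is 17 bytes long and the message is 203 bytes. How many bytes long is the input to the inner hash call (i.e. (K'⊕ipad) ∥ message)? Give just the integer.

331

Key is 17 ≤ 128 bytes, zero-padded: |K'| = 128.
Inner input = (K'⊕ipad) ∥ m → 128 + 203 = 331 bytes.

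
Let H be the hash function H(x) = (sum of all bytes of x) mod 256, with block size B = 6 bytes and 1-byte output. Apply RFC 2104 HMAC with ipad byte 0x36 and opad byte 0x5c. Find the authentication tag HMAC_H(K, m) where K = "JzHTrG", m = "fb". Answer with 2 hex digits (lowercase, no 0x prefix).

c6

Key "JzHTrG" = 4a 7a 48 54 72 47 is exactly B = 6 bytes: K' = 4a 7a 48 54 72 47.
K' ⊕ ipad = 7c 4c 7e 62 44 71.  K' ⊕ opad = 16 26 14 08 2e 1b.
Inner input = (K'⊕ipad) ∥ m = 7c 4c 7e 62 44 71 ∥ 66 62.
Inner hash: sum = 124+76+126+98+68+113+102+98 = 805; mod 256 = 37 → 25.
Outer input = (K'⊕opad) ∥ inner = 16 26 14 08 2e 1b ∥ 25.
Outer hash (tag): sum = 22+38+20+8+46+27+37 = 198 → c6.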